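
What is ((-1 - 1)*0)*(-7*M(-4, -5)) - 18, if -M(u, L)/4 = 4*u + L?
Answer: -18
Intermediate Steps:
M(u, L) = -16*u - 4*L (M(u, L) = -4*(4*u + L) = -4*(L + 4*u) = -16*u - 4*L)
((-1 - 1)*0)*(-7*M(-4, -5)) - 18 = ((-1 - 1)*0)*(-7*(-16*(-4) - 4*(-5))) - 18 = (-2*0)*(-7*(64 + 20)) - 18 = 0*(-7*84) - 18 = 0*(-588) - 18 = 0 - 18 = -18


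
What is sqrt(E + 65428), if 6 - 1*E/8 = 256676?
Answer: 2*I*sqrt(496983) ≈ 1409.9*I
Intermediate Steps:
E = -2053360 (E = 48 - 8*256676 = 48 - 2053408 = -2053360)
sqrt(E + 65428) = sqrt(-2053360 + 65428) = sqrt(-1987932) = 2*I*sqrt(496983)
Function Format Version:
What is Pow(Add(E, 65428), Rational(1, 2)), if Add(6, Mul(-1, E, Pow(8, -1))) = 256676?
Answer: Mul(2, I, Pow(496983, Rational(1, 2))) ≈ Mul(1409.9, I)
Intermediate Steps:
E = -2053360 (E = Add(48, Mul(-8, 256676)) = Add(48, -2053408) = -2053360)
Pow(Add(E, 65428), Rational(1, 2)) = Pow(Add(-2053360, 65428), Rational(1, 2)) = Pow(-1987932, Rational(1, 2)) = Mul(2, I, Pow(496983, Rational(1, 2)))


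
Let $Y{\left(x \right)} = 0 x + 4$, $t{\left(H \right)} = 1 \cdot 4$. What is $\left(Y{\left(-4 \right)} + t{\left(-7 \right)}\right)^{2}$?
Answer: $64$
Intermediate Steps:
$t{\left(H \right)} = 4$
$Y{\left(x \right)} = 4$ ($Y{\left(x \right)} = 0 + 4 = 4$)
$\left(Y{\left(-4 \right)} + t{\left(-7 \right)}\right)^{2} = \left(4 + 4\right)^{2} = 8^{2} = 64$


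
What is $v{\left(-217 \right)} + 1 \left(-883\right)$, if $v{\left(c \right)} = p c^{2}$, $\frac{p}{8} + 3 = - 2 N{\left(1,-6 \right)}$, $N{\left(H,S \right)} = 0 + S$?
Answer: $3389525$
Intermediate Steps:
$N{\left(H,S \right)} = S$
$p = 72$ ($p = -24 + 8 \left(\left(-2\right) \left(-6\right)\right) = -24 + 8 \cdot 12 = -24 + 96 = 72$)
$v{\left(c \right)} = 72 c^{2}$
$v{\left(-217 \right)} + 1 \left(-883\right) = 72 \left(-217\right)^{2} + 1 \left(-883\right) = 72 \cdot 47089 - 883 = 3390408 - 883 = 3389525$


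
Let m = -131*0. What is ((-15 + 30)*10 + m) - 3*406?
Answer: -1068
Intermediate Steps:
m = 0
((-15 + 30)*10 + m) - 3*406 = ((-15 + 30)*10 + 0) - 3*406 = (15*10 + 0) - 1218 = (150 + 0) - 1218 = 150 - 1218 = -1068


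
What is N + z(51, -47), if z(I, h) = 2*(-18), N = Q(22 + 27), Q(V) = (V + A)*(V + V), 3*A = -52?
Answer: 9202/3 ≈ 3067.3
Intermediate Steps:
A = -52/3 (A = (1/3)*(-52) = -52/3 ≈ -17.333)
Q(V) = 2*V*(-52/3 + V) (Q(V) = (V - 52/3)*(V + V) = (-52/3 + V)*(2*V) = 2*V*(-52/3 + V))
N = 9310/3 (N = 2*(22 + 27)*(-52 + 3*(22 + 27))/3 = (2/3)*49*(-52 + 3*49) = (2/3)*49*(-52 + 147) = (2/3)*49*95 = 9310/3 ≈ 3103.3)
z(I, h) = -36
N + z(51, -47) = 9310/3 - 36 = 9202/3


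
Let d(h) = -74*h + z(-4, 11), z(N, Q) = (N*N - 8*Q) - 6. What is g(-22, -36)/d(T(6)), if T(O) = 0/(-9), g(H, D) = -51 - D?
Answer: 5/26 ≈ 0.19231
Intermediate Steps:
z(N, Q) = -6 + N**2 - 8*Q (z(N, Q) = (N**2 - 8*Q) - 6 = -6 + N**2 - 8*Q)
T(O) = 0 (T(O) = 0*(-1/9) = 0)
d(h) = -78 - 74*h (d(h) = -74*h + (-6 + (-4)**2 - 8*11) = -74*h + (-6 + 16 - 88) = -74*h - 78 = -78 - 74*h)
g(-22, -36)/d(T(6)) = (-51 - 1*(-36))/(-78 - 74*0) = (-51 + 36)/(-78 + 0) = -15/(-78) = -15*(-1/78) = 5/26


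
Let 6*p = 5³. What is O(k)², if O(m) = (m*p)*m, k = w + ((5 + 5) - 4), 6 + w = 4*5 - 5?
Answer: 87890625/4 ≈ 2.1973e+7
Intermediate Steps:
w = 9 (w = -6 + (4*5 - 5) = -6 + (20 - 5) = -6 + 15 = 9)
p = 125/6 (p = (⅙)*5³ = (⅙)*125 = 125/6 ≈ 20.833)
k = 15 (k = 9 + ((5 + 5) - 4) = 9 + (10 - 4) = 9 + 6 = 15)
O(m) = 125*m²/6 (O(m) = (m*(125/6))*m = (125*m/6)*m = 125*m²/6)
O(k)² = ((125/6)*15²)² = ((125/6)*225)² = (9375/2)² = 87890625/4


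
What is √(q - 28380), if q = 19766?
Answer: I*√8614 ≈ 92.812*I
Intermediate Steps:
√(q - 28380) = √(19766 - 28380) = √(-8614) = I*√8614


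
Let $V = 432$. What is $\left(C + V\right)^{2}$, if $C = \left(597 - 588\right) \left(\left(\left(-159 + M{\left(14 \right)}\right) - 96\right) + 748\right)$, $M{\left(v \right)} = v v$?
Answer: $43996689$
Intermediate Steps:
$M{\left(v \right)} = v^{2}$
$C = 6201$ ($C = \left(597 - 588\right) \left(\left(\left(-159 + 14^{2}\right) - 96\right) + 748\right) = 9 \left(\left(\left(-159 + 196\right) - 96\right) + 748\right) = 9 \left(\left(37 - 96\right) + 748\right) = 9 \left(-59 + 748\right) = 9 \cdot 689 = 6201$)
$\left(C + V\right)^{2} = \left(6201 + 432\right)^{2} = 6633^{2} = 43996689$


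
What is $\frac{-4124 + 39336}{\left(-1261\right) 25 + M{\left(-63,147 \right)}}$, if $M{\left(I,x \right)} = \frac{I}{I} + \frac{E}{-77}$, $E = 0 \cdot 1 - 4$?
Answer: $- \frac{677831}{606836} \approx -1.117$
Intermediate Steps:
$E = -4$ ($E = 0 - 4 = -4$)
$M{\left(I,x \right)} = \frac{81}{77}$ ($M{\left(I,x \right)} = \frac{I}{I} - \frac{4}{-77} = 1 - - \frac{4}{77} = 1 + \frac{4}{77} = \frac{81}{77}$)
$\frac{-4124 + 39336}{\left(-1261\right) 25 + M{\left(-63,147 \right)}} = \frac{-4124 + 39336}{\left(-1261\right) 25 + \frac{81}{77}} = \frac{35212}{-31525 + \frac{81}{77}} = \frac{35212}{- \frac{2427344}{77}} = 35212 \left(- \frac{77}{2427344}\right) = - \frac{677831}{606836}$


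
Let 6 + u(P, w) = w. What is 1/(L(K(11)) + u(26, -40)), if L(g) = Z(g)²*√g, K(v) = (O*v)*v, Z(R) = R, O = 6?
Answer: 23/100844706847630 + 1449459*√6/50422353423815 ≈ 7.0414e-8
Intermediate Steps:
u(P, w) = -6 + w
K(v) = 6*v² (K(v) = (6*v)*v = 6*v²)
L(g) = g^(5/2) (L(g) = g²*√g = g^(5/2))
1/(L(K(11)) + u(26, -40)) = 1/((6*11²)^(5/2) + (-6 - 40)) = 1/((6*121)^(5/2) - 46) = 1/(726^(5/2) - 46) = 1/(5797836*√6 - 46) = 1/(-46 + 5797836*√6)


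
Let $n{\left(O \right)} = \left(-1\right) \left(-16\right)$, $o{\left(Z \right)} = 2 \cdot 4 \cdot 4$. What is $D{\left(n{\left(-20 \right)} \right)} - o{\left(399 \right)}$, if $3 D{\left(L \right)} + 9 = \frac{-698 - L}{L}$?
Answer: $- \frac{399}{8} \approx -49.875$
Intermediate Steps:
$o{\left(Z \right)} = 32$ ($o{\left(Z \right)} = 8 \cdot 4 = 32$)
$n{\left(O \right)} = 16$
$D{\left(L \right)} = -3 + \frac{-698 - L}{3 L}$ ($D{\left(L \right)} = -3 + \frac{\left(-698 - L\right) \frac{1}{L}}{3} = -3 + \frac{\frac{1}{L} \left(-698 - L\right)}{3} = -3 + \frac{-698 - L}{3 L}$)
$D{\left(n{\left(-20 \right)} \right)} - o{\left(399 \right)} = \frac{2 \left(-349 - 80\right)}{3 \cdot 16} - 32 = \frac{2}{3} \cdot \frac{1}{16} \left(-349 - 80\right) - 32 = \frac{2}{3} \cdot \frac{1}{16} \left(-429\right) - 32 = - \frac{143}{8} - 32 = - \frac{399}{8}$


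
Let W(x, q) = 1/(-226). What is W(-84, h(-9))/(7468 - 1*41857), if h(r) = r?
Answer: 1/7771914 ≈ 1.2867e-7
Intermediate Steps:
W(x, q) = -1/226
W(-84, h(-9))/(7468 - 1*41857) = -1/(226*(7468 - 1*41857)) = -1/(226*(7468 - 41857)) = -1/226/(-34389) = -1/226*(-1/34389) = 1/7771914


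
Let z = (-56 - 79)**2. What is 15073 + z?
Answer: 33298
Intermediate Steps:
z = 18225 (z = (-135)**2 = 18225)
15073 + z = 15073 + 18225 = 33298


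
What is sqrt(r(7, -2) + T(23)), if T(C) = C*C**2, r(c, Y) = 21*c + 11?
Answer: 5*sqrt(493) ≈ 111.02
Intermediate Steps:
r(c, Y) = 11 + 21*c
T(C) = C**3
sqrt(r(7, -2) + T(23)) = sqrt((11 + 21*7) + 23**3) = sqrt((11 + 147) + 12167) = sqrt(158 + 12167) = sqrt(12325) = 5*sqrt(493)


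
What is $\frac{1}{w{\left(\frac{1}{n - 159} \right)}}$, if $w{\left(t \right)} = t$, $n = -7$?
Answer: $-166$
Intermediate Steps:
$\frac{1}{w{\left(\frac{1}{n - 159} \right)}} = \frac{1}{\frac{1}{-7 - 159}} = \frac{1}{\frac{1}{-166}} = \frac{1}{- \frac{1}{166}} = -166$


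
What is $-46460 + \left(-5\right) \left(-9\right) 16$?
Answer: $-45740$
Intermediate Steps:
$-46460 + \left(-5\right) \left(-9\right) 16 = -46460 + 45 \cdot 16 = -46460 + 720 = -45740$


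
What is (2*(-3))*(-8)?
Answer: 48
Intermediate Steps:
(2*(-3))*(-8) = -6*(-8) = 48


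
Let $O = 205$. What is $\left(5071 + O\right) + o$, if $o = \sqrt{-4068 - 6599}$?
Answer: $5276 + i \sqrt{10667} \approx 5276.0 + 103.28 i$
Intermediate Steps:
$o = i \sqrt{10667}$ ($o = \sqrt{-10667} = i \sqrt{10667} \approx 103.28 i$)
$\left(5071 + O\right) + o = \left(5071 + 205\right) + i \sqrt{10667} = 5276 + i \sqrt{10667}$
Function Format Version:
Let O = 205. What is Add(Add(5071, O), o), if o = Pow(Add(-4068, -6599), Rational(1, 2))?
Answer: Add(5276, Mul(I, Pow(10667, Rational(1, 2)))) ≈ Add(5276.0, Mul(103.28, I))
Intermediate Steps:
o = Mul(I, Pow(10667, Rational(1, 2))) (o = Pow(-10667, Rational(1, 2)) = Mul(I, Pow(10667, Rational(1, 2))) ≈ Mul(103.28, I))
Add(Add(5071, O), o) = Add(Add(5071, 205), Mul(I, Pow(10667, Rational(1, 2)))) = Add(5276, Mul(I, Pow(10667, Rational(1, 2))))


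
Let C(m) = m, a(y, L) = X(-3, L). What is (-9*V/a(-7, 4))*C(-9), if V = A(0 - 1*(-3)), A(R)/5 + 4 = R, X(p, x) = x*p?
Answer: 135/4 ≈ 33.750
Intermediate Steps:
X(p, x) = p*x
a(y, L) = -3*L
A(R) = -20 + 5*R
V = -5 (V = -20 + 5*(0 - 1*(-3)) = -20 + 5*(0 + 3) = -20 + 5*3 = -20 + 15 = -5)
(-9*V/a(-7, 4))*C(-9) = -(-45)/((-3*4))*(-9) = -(-45)/(-12)*(-9) = -(-45)*(-1)/12*(-9) = -9*5/12*(-9) = -15/4*(-9) = 135/4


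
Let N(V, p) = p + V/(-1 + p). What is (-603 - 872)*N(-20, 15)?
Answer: -140125/7 ≈ -20018.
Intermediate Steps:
N(V, p) = p + V/(-1 + p)
(-603 - 872)*N(-20, 15) = (-603 - 872)*((-20 + 15**2 - 1*15)/(-1 + 15)) = -1475*(-20 + 225 - 15)/14 = -1475*190/14 = -1475*95/7 = -140125/7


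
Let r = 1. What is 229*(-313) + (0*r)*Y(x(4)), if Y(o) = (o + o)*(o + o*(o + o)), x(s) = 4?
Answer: -71677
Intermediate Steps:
Y(o) = 2*o*(o + 2*o²) (Y(o) = (2*o)*(o + o*(2*o)) = (2*o)*(o + 2*o²) = 2*o*(o + 2*o²))
229*(-313) + (0*r)*Y(x(4)) = 229*(-313) + (0*1)*(4²*(2 + 4*4)) = -71677 + 0*(16*(2 + 16)) = -71677 + 0*(16*18) = -71677 + 0*288 = -71677 + 0 = -71677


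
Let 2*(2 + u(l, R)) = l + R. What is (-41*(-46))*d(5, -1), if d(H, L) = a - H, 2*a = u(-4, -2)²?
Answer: 14145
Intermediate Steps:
u(l, R) = -2 + R/2 + l/2 (u(l, R) = -2 + (l + R)/2 = -2 + (R + l)/2 = -2 + (R/2 + l/2) = -2 + R/2 + l/2)
a = 25/2 (a = (-2 + (½)*(-2) + (½)*(-4))²/2 = (-2 - 1 - 2)²/2 = (½)*(-5)² = (½)*25 = 25/2 ≈ 12.500)
d(H, L) = 25/2 - H
(-41*(-46))*d(5, -1) = (-41*(-46))*(25/2 - 1*5) = 1886*(25/2 - 5) = 1886*(15/2) = 14145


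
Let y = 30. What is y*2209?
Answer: 66270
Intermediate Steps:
y*2209 = 30*2209 = 66270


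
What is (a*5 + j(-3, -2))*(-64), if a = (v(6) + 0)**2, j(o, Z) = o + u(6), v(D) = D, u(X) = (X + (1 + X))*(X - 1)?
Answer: -15488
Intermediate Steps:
u(X) = (1 + 2*X)*(-1 + X)
j(o, Z) = 65 + o (j(o, Z) = o + (-1 - 1*6 + 2*6**2) = o + (-1 - 6 + 2*36) = o + (-1 - 6 + 72) = o + 65 = 65 + o)
a = 36 (a = (6 + 0)**2 = 6**2 = 36)
(a*5 + j(-3, -2))*(-64) = (36*5 + (65 - 3))*(-64) = (180 + 62)*(-64) = 242*(-64) = -15488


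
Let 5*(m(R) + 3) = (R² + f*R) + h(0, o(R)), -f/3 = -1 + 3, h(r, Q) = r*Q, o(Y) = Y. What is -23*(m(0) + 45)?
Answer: -966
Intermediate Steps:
h(r, Q) = Q*r
f = -6 (f = -3*(-1 + 3) = -3*2 = -6)
m(R) = -3 - 6*R/5 + R²/5 (m(R) = -3 + ((R² - 6*R) + R*0)/5 = -3 + ((R² - 6*R) + 0)/5 = -3 + (R² - 6*R)/5 = -3 + (-6*R/5 + R²/5) = -3 - 6*R/5 + R²/5)
-23*(m(0) + 45) = -23*((-3 - 6/5*0 + (⅕)*0²) + 45) = -23*((-3 + 0 + (⅕)*0) + 45) = -23*((-3 + 0 + 0) + 45) = -23*(-3 + 45) = -23*42 = -966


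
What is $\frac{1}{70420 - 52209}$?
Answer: $\frac{1}{18211} \approx 5.4912 \cdot 10^{-5}$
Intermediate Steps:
$\frac{1}{70420 - 52209} = \frac{1}{18211}$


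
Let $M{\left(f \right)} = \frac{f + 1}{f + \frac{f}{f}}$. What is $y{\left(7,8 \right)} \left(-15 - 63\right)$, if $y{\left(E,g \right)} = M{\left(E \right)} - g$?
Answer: $546$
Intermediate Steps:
$M{\left(f \right)} = 1$ ($M{\left(f \right)} = \frac{1 + f}{f + 1} = \frac{1 + f}{1 + f} = 1$)
$y{\left(E,g \right)} = 1 - g$
$y{\left(7,8 \right)} \left(-15 - 63\right) = \left(1 - 8\right) \left(-15 - 63\right) = \left(1 - 8\right) \left(-78\right) = \left(-7\right) \left(-78\right) = 546$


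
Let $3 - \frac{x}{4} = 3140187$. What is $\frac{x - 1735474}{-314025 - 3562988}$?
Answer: $\frac{14296210}{3877013} \approx 3.6874$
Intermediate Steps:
$x = -12560736$ ($x = 12 - 12560748 = -12560736$)
$\frac{x - 1735474}{-314025 - 3562988} = \frac{-12560736 - 1735474}{-314025 - 3562988} = - \frac{14296210}{-3877013} = \left(-14296210\right) \left(- \frac{1}{3877013}\right) = \frac{14296210}{3877013}$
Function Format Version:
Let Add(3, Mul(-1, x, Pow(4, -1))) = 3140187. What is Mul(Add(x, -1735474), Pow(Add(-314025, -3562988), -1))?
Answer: Rational(14296210, 3877013) ≈ 3.6874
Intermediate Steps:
x = -12560736 (x = Add(12, Mul(-4, 3140187)) = Add(12, -12560748) = -12560736)
Mul(Add(x, -1735474), Pow(Add(-314025, -3562988), -1)) = Mul(Add(-12560736, -1735474), Pow(Add(-314025, -3562988), -1)) = Mul(-14296210, Pow(-3877013, -1)) = Mul(-14296210, Rational(-1, 3877013)) = Rational(14296210, 3877013)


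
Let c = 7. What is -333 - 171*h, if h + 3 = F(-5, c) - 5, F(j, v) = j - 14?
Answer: 4284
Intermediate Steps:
F(j, v) = -14 + j
h = -27 (h = -3 + ((-14 - 5) - 5) = -3 + (-19 - 5) = -3 - 24 = -27)
-333 - 171*h = -333 - 171*(-27) = -333 + 4617 = 4284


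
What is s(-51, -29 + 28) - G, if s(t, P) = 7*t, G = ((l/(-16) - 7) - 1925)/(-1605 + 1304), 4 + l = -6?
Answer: -875107/2408 ≈ -363.42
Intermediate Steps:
l = -10 (l = -4 - 6 = -10)
G = 15451/2408 (G = ((-10/(-16) - 7) - 1925)/(-1605 + 1304) = ((-1/16*(-10) - 7) - 1925)/(-301) = ((5/8 - 7) - 1925)*(-1/301) = (-51/8 - 1925)*(-1/301) = -15451/8*(-1/301) = 15451/2408 ≈ 6.4165)
s(-51, -29 + 28) - G = 7*(-51) - 1*15451/2408 = -357 - 15451/2408 = -875107/2408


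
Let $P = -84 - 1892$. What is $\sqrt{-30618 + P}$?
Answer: $i \sqrt{32594} \approx 180.54 i$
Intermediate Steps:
$P = -1976$ ($P = -84 - 1892 = -1976$)
$\sqrt{-30618 + P} = \sqrt{-30618 - 1976} = \sqrt{-32594} = i \sqrt{32594}$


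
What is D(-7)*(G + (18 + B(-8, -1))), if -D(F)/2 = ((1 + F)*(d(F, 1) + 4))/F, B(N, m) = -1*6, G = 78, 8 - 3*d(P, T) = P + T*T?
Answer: -9360/7 ≈ -1337.1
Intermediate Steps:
d(P, T) = 8/3 - P/3 - T**2/3 (d(P, T) = 8/3 - (P + T*T)/3 = 8/3 - (P + T**2)/3 = 8/3 + (-P/3 - T**2/3) = 8/3 - P/3 - T**2/3)
B(N, m) = -6
D(F) = -2*(1 + F)*(19/3 - F/3)/F (D(F) = -2*(1 + F)*((8/3 - F/3 - 1/3*1**2) + 4)/F = -2*(1 + F)*((8/3 - F/3 - 1/3*1) + 4)/F = -2*(1 + F)*((8/3 - F/3 - 1/3) + 4)/F = -2*(1 + F)*((7/3 - F/3) + 4)/F = -2*(1 + F)*(19/3 - F/3)/F)
D(-7)*(G + (18 + B(-8, -1))) = (-12 - 38/3/(-7) + (2/3)*(-7))*(78 + (18 - 6)) = (-12 - 38/3*(-1/7) - 14/3)*(78 + 12) = (-12 + 38/21 - 14/3)*90 = -104/7*90 = -9360/7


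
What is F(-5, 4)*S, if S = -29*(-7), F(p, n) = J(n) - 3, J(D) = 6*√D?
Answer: 1827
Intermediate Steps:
F(p, n) = -3 + 6*√n (F(p, n) = 6*√n - 3 = -3 + 6*√n)
S = 203
F(-5, 4)*S = (-3 + 6*√4)*203 = (-3 + 6*2)*203 = (-3 + 12)*203 = 9*203 = 1827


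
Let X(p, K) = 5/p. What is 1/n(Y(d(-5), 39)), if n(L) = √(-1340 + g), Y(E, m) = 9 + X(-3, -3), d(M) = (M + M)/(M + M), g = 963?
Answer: -I*√377/377 ≈ -0.051503*I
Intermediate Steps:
d(M) = 1 (d(M) = (2*M)/((2*M)) = (2*M)*(1/(2*M)) = 1)
Y(E, m) = 22/3 (Y(E, m) = 9 + 5/(-3) = 9 + 5*(-⅓) = 9 - 5/3 = 22/3)
n(L) = I*√377 (n(L) = √(-1340 + 963) = √(-377) = I*√377)
1/n(Y(d(-5), 39)) = 1/(I*√377) = -I*√377/377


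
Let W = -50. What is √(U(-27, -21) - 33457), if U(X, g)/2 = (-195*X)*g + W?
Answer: I*√254687 ≈ 504.67*I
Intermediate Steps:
U(X, g) = -100 - 390*X*g (U(X, g) = 2*((-195*X)*g - 50) = 2*(-195*X*g - 50) = 2*(-50 - 195*X*g) = -100 - 390*X*g)
√(U(-27, -21) - 33457) = √((-100 - 390*(-27)*(-21)) - 33457) = √((-100 - 221130) - 33457) = √(-221230 - 33457) = √(-254687) = I*√254687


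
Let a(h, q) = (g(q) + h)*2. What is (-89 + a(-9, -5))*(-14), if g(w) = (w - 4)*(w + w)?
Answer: -1022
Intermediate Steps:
g(w) = 2*w*(-4 + w) (g(w) = (-4 + w)*(2*w) = 2*w*(-4 + w))
a(h, q) = 2*h + 4*q*(-4 + q) (a(h, q) = (2*q*(-4 + q) + h)*2 = (h + 2*q*(-4 + q))*2 = 2*h + 4*q*(-4 + q))
(-89 + a(-9, -5))*(-14) = (-89 + (2*(-9) + 4*(-5)*(-4 - 5)))*(-14) = (-89 + (-18 + 4*(-5)*(-9)))*(-14) = (-89 + (-18 + 180))*(-14) = (-89 + 162)*(-14) = 73*(-14) = -1022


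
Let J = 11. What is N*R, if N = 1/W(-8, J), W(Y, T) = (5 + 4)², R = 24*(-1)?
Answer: -8/27 ≈ -0.29630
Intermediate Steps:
R = -24
W(Y, T) = 81 (W(Y, T) = 9² = 81)
N = 1/81 ≈ 0.012346
N*R = (1/81)*(-24) = -8/27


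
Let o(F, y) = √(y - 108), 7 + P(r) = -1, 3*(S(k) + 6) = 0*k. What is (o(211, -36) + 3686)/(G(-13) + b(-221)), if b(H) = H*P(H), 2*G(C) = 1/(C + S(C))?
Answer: 140068/67183 + 456*I/67183 ≈ 2.0849 + 0.0067874*I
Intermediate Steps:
S(k) = -6 (S(k) = -6 + (0*k)/3 = -6 + (⅓)*0 = -6 + 0 = -6)
P(r) = -8 (P(r) = -7 - 1 = -8)
o(F, y) = √(-108 + y)
G(C) = 1/(2*(-6 + C)) (G(C) = 1/(2*(C - 6)) = 1/(2*(-6 + C)))
b(H) = -8*H (b(H) = H*(-8) = -8*H)
(o(211, -36) + 3686)/(G(-13) + b(-221)) = (√(-108 - 36) + 3686)/(1/(2*(-6 - 13)) - 8*(-221)) = (√(-144) + 3686)/((½)/(-19) + 1768) = (12*I + 3686)/((½)*(-1/19) + 1768) = (3686 + 12*I)/(-1/38 + 1768) = (3686 + 12*I)/(67183/38) = (3686 + 12*I)*(38/67183) = 140068/67183 + 456*I/67183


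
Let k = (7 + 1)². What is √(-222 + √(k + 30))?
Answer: √(-222 + √94) ≈ 14.571*I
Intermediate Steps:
k = 64 (k = 8² = 64)
√(-222 + √(k + 30)) = √(-222 + √(64 + 30)) = √(-222 + √94)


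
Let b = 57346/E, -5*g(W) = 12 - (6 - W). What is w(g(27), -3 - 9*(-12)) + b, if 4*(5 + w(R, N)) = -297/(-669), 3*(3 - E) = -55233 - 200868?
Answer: -160572969/38075020 ≈ -4.2173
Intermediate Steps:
E = 85370 (E = 3 - (-55233 - 200868)/3 = 3 - ⅓*(-256101) = 3 + 85367 = 85370)
g(W) = -6/5 - W/5 (g(W) = -(12 - (6 - W))/5 = -(12 + (-6 + W))/5 = -(6 + W)/5 = -6/5 - W/5)
b = 28673/42685 (b = 57346/85370 = 57346*(1/85370) = 28673/42685 ≈ 0.67173)
w(R, N) = -4361/892 (w(R, N) = -5 + (-297/(-669))/4 = -5 + (-297*(-1/669))/4 = -5 + (¼)*(99/223) = -5 + 99/892 = -4361/892)
w(g(27), -3 - 9*(-12)) + b = -4361/892 + 28673/42685 = -160572969/38075020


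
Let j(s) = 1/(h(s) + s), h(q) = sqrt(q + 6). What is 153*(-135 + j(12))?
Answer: -144483/7 - 51*sqrt(2)/14 ≈ -20646.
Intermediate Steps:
h(q) = sqrt(6 + q)
j(s) = 1/(s + sqrt(6 + s)) (j(s) = 1/(sqrt(6 + s) + s) = 1/(s + sqrt(6 + s)))
153*(-135 + j(12)) = 153*(-135 + 1/(12 + sqrt(6 + 12))) = 153*(-135 + 1/(12 + sqrt(18))) = 153*(-135 + 1/(12 + 3*sqrt(2))) = -20655 + 153/(12 + 3*sqrt(2))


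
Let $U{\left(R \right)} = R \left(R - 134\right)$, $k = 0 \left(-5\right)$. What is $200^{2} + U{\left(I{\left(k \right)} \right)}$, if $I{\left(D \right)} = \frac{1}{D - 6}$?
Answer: $\frac{1440805}{36} \approx 40022.0$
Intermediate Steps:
$k = 0$
$I{\left(D \right)} = \frac{1}{-6 + D}$
$U{\left(R \right)} = R \left(-134 + R\right)$
$200^{2} + U{\left(I{\left(k \right)} \right)} = 200^{2} + \frac{-134 + \frac{1}{-6 + 0}}{-6 + 0} = 40000 + \frac{-134 + \frac{1}{-6}}{-6} = 40000 - \frac{-134 - \frac{1}{6}}{6} = 40000 - - \frac{805}{36} = 40000 + \frac{805}{36} = \frac{1440805}{36}$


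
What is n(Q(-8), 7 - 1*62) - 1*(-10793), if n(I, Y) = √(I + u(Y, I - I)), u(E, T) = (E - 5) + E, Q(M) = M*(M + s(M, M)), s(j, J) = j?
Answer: 10793 + √13 ≈ 10797.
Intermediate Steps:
Q(M) = 2*M² (Q(M) = M*(M + M) = M*(2*M) = 2*M²)
u(E, T) = -5 + 2*E (u(E, T) = (-5 + E) + E = -5 + 2*E)
n(I, Y) = √(-5 + I + 2*Y) (n(I, Y) = √(I + (-5 + 2*Y)) = √(-5 + I + 2*Y))
n(Q(-8), 7 - 1*62) - 1*(-10793) = √(-5 + 2*(-8)² + 2*(7 - 1*62)) - 1*(-10793) = √(-5 + 2*64 + 2*(7 - 62)) + 10793 = √(-5 + 128 + 2*(-55)) + 10793 = √(-5 + 128 - 110) + 10793 = √13 + 10793 = 10793 + √13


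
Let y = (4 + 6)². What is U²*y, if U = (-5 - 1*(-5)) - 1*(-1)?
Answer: 100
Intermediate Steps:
y = 100 (y = 10² = 100)
U = 1 (U = (-5 + 5) + 1 = 0 + 1 = 1)
U²*y = 1²*100 = 1*100 = 100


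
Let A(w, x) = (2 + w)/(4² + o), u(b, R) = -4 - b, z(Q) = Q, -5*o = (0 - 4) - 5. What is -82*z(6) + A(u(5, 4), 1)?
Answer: -43823/89 ≈ -492.39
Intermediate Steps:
o = 9/5 (o = -((0 - 4) - 5)/5 = -(-4 - 5)/5 = -⅕*(-9) = 9/5 ≈ 1.8000)
A(w, x) = 10/89 + 5*w/89 (A(w, x) = (2 + w)/(4² + 9/5) = (2 + w)/(16 + 9/5) = (2 + w)/(89/5) = (2 + w)*(5/89) = 10/89 + 5*w/89)
-82*z(6) + A(u(5, 4), 1) = -82*6 + (10/89 + 5*(-4 - 1*5)/89) = -492 + (10/89 + 5*(-4 - 5)/89) = -492 + (10/89 + (5/89)*(-9)) = -492 + (10/89 - 45/89) = -492 - 35/89 = -43823/89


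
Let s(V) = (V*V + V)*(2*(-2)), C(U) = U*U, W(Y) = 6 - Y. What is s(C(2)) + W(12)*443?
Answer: -2738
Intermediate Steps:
C(U) = U²
s(V) = -4*V - 4*V² (s(V) = (V² + V)*(-4) = (V + V²)*(-4) = -4*V - 4*V²)
s(C(2)) + W(12)*443 = -4*2²*(1 + 2²) + (6 - 1*12)*443 = -4*4*(1 + 4) + (6 - 12)*443 = -4*4*5 - 6*443 = -80 - 2658 = -2738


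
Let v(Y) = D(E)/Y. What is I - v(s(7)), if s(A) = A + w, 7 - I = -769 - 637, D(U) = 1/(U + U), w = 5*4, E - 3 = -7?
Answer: 305209/216 ≈ 1413.0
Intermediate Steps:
E = -4 (E = 3 - 7 = -4)
w = 20
D(U) = 1/(2*U)
I = 1413 (I = 7 - (-769 - 637) = 7 - 1*(-1406) = 7 + 1406 = 1413)
s(A) = 20 + A (s(A) = A + 20 = 20 + A)
v(Y) = -1/(8*Y) (v(Y) = ((½)/(-4))/Y = ((½)*(-¼))/Y = -1/(8*Y))
I - v(s(7)) = 1413 - (-1)/(8*(20 + 7)) = 1413 - (-1)/(8*27) = 1413 - 1*(-1/216) = 1413 + 1/216 = 305209/216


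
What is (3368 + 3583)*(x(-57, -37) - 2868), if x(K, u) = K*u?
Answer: -5275809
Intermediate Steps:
(3368 + 3583)*(x(-57, -37) - 2868) = (3368 + 3583)*(-57*(-37) - 2868) = 6951*(2109 - 2868) = 6951*(-759) = -5275809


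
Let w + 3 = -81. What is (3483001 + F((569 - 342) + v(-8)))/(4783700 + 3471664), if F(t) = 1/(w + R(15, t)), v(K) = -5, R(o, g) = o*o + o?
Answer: 543348157/1287836784 ≈ 0.42191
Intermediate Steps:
R(o, g) = o + o² (R(o, g) = o² + o = o + o²)
w = -84 (w = -3 - 81 = -84)
F(t) = 1/156 (F(t) = 1/(-84 + 15*(1 + 15)) = 1/(-84 + 15*16) = 1/(-84 + 240) = 1/156)
(3483001 + F((569 - 342) + v(-8)))/(4783700 + 3471664) = (3483001 + 1/156)/(4783700 + 3471664) = (543348157/156)/8255364 = (543348157/156)*(1/8255364) = 543348157/1287836784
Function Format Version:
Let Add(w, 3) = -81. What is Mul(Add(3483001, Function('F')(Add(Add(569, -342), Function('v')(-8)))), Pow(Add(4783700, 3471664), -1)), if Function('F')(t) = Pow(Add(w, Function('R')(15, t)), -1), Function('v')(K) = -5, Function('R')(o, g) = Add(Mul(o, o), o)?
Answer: Rational(543348157, 1287836784) ≈ 0.42191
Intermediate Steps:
Function('R')(o, g) = Add(o, Pow(o, 2)) (Function('R')(o, g) = Add(Pow(o, 2), o) = Add(o, Pow(o, 2)))
w = -84 (w = Add(-3, -81) = -84)
Function('F')(t) = Rational(1, 156) (Function('F')(t) = Pow(Add(-84, Mul(15, Add(1, 15))), -1) = Pow(Add(-84, Mul(15, 16)), -1) = Pow(Add(-84, 240), -1) = Pow(156, -1) = Rational(1, 156))
Mul(Add(3483001, Function('F')(Add(Add(569, -342), Function('v')(-8)))), Pow(Add(4783700, 3471664), -1)) = Mul(Add(3483001, Rational(1, 156)), Pow(Add(4783700, 3471664), -1)) = Mul(Rational(543348157, 156), Pow(8255364, -1)) = Mul(Rational(543348157, 156), Rational(1, 8255364)) = Rational(543348157, 1287836784)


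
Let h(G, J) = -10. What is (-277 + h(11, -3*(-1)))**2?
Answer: 82369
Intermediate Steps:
(-277 + h(11, -3*(-1)))**2 = (-277 - 10)**2 = (-287)**2 = 82369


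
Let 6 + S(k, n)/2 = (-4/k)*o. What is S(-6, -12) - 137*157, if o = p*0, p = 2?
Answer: -21521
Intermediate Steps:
o = 0 (o = 2*0 = 0)
S(k, n) = -12 (S(k, n) = -12 + 2*(-4/k*0) = -12 + 2*0 = -12 + 0 = -12)
S(-6, -12) - 137*157 = -12 - 137*157 = -12 - 21509 = -21521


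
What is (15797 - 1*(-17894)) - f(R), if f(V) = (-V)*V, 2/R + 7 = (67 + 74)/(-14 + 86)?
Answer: 493272235/14641 ≈ 33691.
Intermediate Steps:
R = -48/121 (R = 2/(-7 + (67 + 74)/(-14 + 86)) = 2/(-7 + 141/72) = 2/(-7 + 141*(1/72)) = 2/(-7 + 47/24) = 2/(-121/24) = 2*(-24/121) = -48/121 ≈ -0.39669)
f(V) = -V²
(15797 - 1*(-17894)) - f(R) = (15797 - 1*(-17894)) - (-1)*(-48/121)² = (15797 + 17894) - (-1)*2304/14641 = 33691 - 1*(-2304/14641) = 33691 + 2304/14641 = 493272235/14641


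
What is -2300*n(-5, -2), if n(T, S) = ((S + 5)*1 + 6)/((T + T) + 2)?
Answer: 5175/2 ≈ 2587.5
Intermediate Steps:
n(T, S) = (11 + S)/(2 + 2*T) (n(T, S) = ((5 + S)*1 + 6)/(2*T + 2) = ((5 + S) + 6)/(2 + 2*T) = (11 + S)/(2 + 2*T))
-2300*n(-5, -2) = -1150*(11 - 2)/(1 - 5) = -1150*9/(-4) = -1150*(-1)*9/4 = -2300*(-9/8) = 5175/2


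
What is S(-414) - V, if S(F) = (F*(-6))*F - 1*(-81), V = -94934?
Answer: -933361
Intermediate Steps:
S(F) = 81 - 6*F² (S(F) = (-6*F)*F + 81 = -6*F² + 81 = 81 - 6*F²)
S(-414) - V = (81 - 6*(-414)²) - 1*(-94934) = (81 - 6*171396) + 94934 = (81 - 1028376) + 94934 = -1028295 + 94934 = -933361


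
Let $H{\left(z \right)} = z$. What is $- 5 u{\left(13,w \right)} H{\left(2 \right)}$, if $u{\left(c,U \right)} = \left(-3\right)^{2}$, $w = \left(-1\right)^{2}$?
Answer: $-90$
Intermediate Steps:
$w = 1$
$u{\left(c,U \right)} = 9$
$- 5 u{\left(13,w \right)} H{\left(2 \right)} = \left(-5\right) 9 \cdot 2 = \left(-45\right) 2 = -90$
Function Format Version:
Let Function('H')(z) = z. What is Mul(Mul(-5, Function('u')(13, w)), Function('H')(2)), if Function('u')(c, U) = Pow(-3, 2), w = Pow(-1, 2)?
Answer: -90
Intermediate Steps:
w = 1
Function('u')(c, U) = 9
Mul(Mul(-5, Function('u')(13, w)), Function('H')(2)) = Mul(Mul(-5, 9), 2) = Mul(-45, 2) = -90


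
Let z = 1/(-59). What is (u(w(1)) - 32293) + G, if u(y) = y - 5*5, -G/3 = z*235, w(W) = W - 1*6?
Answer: -1906352/59 ≈ -32311.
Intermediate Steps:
z = -1/59 ≈ -0.016949
w(W) = -6 + W (w(W) = W - 6 = -6 + W)
G = 705/59 (G = -(-3)*235/59 = -3*(-235/59) = 705/59 ≈ 11.949)
u(y) = -25 + y (u(y) = y - 25 = -25 + y)
(u(w(1)) - 32293) + G = ((-25 + (-6 + 1)) - 32293) + 705/59 = ((-25 - 5) - 32293) + 705/59 = (-30 - 32293) + 705/59 = -32323 + 705/59 = -1906352/59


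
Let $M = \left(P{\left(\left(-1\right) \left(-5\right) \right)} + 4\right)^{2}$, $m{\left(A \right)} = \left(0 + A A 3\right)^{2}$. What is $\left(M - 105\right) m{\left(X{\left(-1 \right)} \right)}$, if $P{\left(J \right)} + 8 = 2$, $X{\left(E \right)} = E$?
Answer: $-909$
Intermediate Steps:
$P{\left(J \right)} = -6$ ($P{\left(J \right)} = -8 + 2 = -6$)
$m{\left(A \right)} = 9 A^{4}$ ($m{\left(A \right)} = \left(0 + A^{2} \cdot 3\right)^{2} = \left(0 + 3 A^{2}\right)^{2} = \left(3 A^{2}\right)^{2} = 9 A^{4}$)
$M = 4$ ($M = \left(-6 + 4\right)^{2} = \left(-2\right)^{2} = 4$)
$\left(M - 105\right) m{\left(X{\left(-1 \right)} \right)} = \left(4 - 105\right) 9 \left(-1\right)^{4} = - 101 \cdot 9 \cdot 1 = \left(-101\right) 9 = -909$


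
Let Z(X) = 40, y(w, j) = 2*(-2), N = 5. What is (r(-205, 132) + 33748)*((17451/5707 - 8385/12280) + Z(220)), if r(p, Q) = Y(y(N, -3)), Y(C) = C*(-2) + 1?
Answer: 20049791136629/14016392 ≈ 1.4305e+6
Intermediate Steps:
y(w, j) = -4
Y(C) = 1 - 2*C (Y(C) = -2*C + 1 = 1 - 2*C)
r(p, Q) = 9 (r(p, Q) = 1 - 2*(-4) = 1 + 8 = 9)
(r(-205, 132) + 33748)*((17451/5707 - 8385/12280) + Z(220)) = (9 + 33748)*((17451/5707 - 8385/12280) + 40) = 33757*((17451*(1/5707) - 8385*1/12280) + 40) = 33757*((17451/5707 - 1677/2456) + 40) = 33757*(33289017/14016392 + 40) = 33757*(593944697/14016392) = 20049791136629/14016392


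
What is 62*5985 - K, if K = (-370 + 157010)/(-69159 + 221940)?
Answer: 56692289030/152781 ≈ 3.7107e+5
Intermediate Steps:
K = 156640/152781 ≈ 1.0253
62*5985 - K = 62*5985 - 1*156640/152781 = 371070 - 156640/152781 = 56692289030/152781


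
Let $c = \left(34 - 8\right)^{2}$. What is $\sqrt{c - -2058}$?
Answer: $\sqrt{2734} \approx 52.288$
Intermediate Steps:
$c = 676$ ($c = 26^{2} = 676$)
$\sqrt{c - -2058} = \sqrt{676 - -2058} = \sqrt{676 + 2058} = \sqrt{2734}$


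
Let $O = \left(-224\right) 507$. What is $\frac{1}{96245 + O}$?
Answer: $- \frac{1}{17323} \approx -5.7727 \cdot 10^{-5}$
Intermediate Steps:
$O = -113568$
$\frac{1}{96245 + O} = \frac{1}{96245 - 113568} = \frac{1}{-17323} = - \frac{1}{17323}$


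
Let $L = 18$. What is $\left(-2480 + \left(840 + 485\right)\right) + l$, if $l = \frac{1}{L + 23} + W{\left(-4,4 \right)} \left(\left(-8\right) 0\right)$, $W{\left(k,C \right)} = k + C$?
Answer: $- \frac{47354}{41} \approx -1155.0$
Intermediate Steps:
$W{\left(k,C \right)} = C + k$
$l = \frac{1}{41}$ ($l = \frac{1}{18 + 23} + \left(4 - 4\right) \left(\left(-8\right) 0\right) = \frac{1}{41} + 0 \cdot 0 = \frac{1}{41} + 0 = \frac{1}{41} \approx 0.02439$)
$\left(-2480 + \left(840 + 485\right)\right) + l = \left(-2480 + \left(840 + 485\right)\right) + \frac{1}{41} = \left(-2480 + 1325\right) + \frac{1}{41} = -1155 + \frac{1}{41} = - \frac{47354}{41}$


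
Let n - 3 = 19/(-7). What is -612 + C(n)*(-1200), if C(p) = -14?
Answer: 16188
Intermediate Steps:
n = 2/7 (n = 3 + 19/(-7) = 3 + 19*(-⅐) = 3 - 19/7 = 2/7 ≈ 0.28571)
-612 + C(n)*(-1200) = -612 - 14*(-1200) = -612 + 16800 = 16188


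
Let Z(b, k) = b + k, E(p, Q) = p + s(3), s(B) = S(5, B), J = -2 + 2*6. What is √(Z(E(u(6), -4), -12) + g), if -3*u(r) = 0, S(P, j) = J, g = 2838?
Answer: 2*√709 ≈ 53.254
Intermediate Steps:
J = 10 (J = -2 + 12 = 10)
S(P, j) = 10
s(B) = 10
u(r) = 0 (u(r) = -⅓*0 = 0)
E(p, Q) = 10 + p (E(p, Q) = p + 10 = 10 + p)
√(Z(E(u(6), -4), -12) + g) = √(((10 + 0) - 12) + 2838) = √((10 - 12) + 2838) = √(-2 + 2838) = √2836 = 2*√709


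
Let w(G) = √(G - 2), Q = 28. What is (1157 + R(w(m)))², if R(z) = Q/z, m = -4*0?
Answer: 1338257 - 32396*I*√2 ≈ 1.3383e+6 - 45815.0*I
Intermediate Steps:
m = 0
w(G) = √(-2 + G)
R(z) = 28/z
(1157 + R(w(m)))² = (1157 + 28/(√(-2 + 0)))² = (1157 + 28/(√(-2)))² = (1157 + 28/((I*√2)))² = (1157 + 28*(-I*√2/2))² = (1157 - 14*I*√2)²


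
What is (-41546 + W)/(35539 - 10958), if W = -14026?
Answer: -55572/24581 ≈ -2.2608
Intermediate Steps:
(-41546 + W)/(35539 - 10958) = (-41546 - 14026)/(35539 - 10958) = -55572/24581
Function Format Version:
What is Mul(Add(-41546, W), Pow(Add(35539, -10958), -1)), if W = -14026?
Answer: Rational(-55572, 24581) ≈ -2.2608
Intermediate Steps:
Mul(Add(-41546, W), Pow(Add(35539, -10958), -1)) = Mul(Add(-41546, -14026), Pow(Add(35539, -10958), -1)) = Mul(-55572, Pow(24581, -1)) = Mul(-55572, Rational(1, 24581)) = Rational(-55572, 24581)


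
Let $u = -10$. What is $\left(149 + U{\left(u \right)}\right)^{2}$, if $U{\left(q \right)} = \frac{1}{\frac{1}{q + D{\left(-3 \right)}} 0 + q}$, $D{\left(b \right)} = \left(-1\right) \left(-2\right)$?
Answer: $\frac{2217121}{100} \approx 22171.0$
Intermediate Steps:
$D{\left(b \right)} = 2$
$U{\left(q \right)} = \frac{1}{q}$ ($U{\left(q \right)} = \frac{1}{\frac{1}{q + 2} \cdot 0 + q} = \frac{1}{\frac{1}{2 + q} 0 + q} = \frac{1}{0 + q} = \frac{1}{q}$)
$\left(149 + U{\left(u \right)}\right)^{2} = \left(149 + \frac{1}{-10}\right)^{2} = \left(149 - \frac{1}{10}\right)^{2} = \left(\frac{1489}{10}\right)^{2} = \frac{2217121}{100}$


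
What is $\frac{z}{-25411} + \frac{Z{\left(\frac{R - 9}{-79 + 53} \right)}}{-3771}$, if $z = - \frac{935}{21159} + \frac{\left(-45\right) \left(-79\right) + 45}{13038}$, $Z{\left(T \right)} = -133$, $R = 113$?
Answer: $\frac{5753764677698}{163180924512321} \approx 0.03526$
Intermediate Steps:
$z = \frac{10663645}{45978507}$ ($z = \left(-935\right) \frac{1}{21159} + \left(3555 + 45\right) \frac{1}{13038} = - \frac{935}{21159} + 3600 \cdot \frac{1}{13038} = - \frac{935}{21159} + \frac{600}{2173} = \frac{10663645}{45978507} \approx 0.23193$)
$\frac{z}{-25411} + \frac{Z{\left(\frac{R - 9}{-79 + 53} \right)}}{-3771} = \frac{10663645}{45978507 \left(-25411\right)} - \frac{133}{-3771} = \frac{10663645}{45978507} \left(- \frac{1}{25411}\right) - - \frac{133}{3771} = - \frac{10663645}{1168359841377} + \frac{133}{3771} = \frac{5753764677698}{163180924512321}$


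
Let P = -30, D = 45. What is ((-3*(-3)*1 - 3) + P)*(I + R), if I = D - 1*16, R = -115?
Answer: 2064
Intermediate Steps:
I = 29 (I = 45 - 1*16 = 45 - 16 = 29)
((-3*(-3)*1 - 3) + P)*(I + R) = ((-3*(-3)*1 - 3) - 30)*(29 - 115) = ((9*1 - 3) - 30)*(-86) = ((9 - 3) - 30)*(-86) = (6 - 30)*(-86) = -24*(-86) = 2064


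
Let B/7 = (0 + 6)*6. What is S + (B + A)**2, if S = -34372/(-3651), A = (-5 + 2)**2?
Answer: 248744143/3651 ≈ 68130.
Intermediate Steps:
A = 9 (A = (-3)**2 = 9)
S = 34372/3651 (S = -34372*(-1/3651) = 34372/3651 ≈ 9.4144)
B = 252 (B = 7*((0 + 6)*6) = 7*(6*6) = 7*36 = 252)
S + (B + A)**2 = 34372/3651 + (252 + 9)**2 = 34372/3651 + 261**2 = 34372/3651 + 68121 = 248744143/3651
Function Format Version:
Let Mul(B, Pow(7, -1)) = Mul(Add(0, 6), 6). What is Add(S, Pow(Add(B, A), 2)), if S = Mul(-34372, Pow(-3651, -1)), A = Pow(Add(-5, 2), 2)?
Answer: Rational(248744143, 3651) ≈ 68130.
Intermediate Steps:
A = 9 (A = Pow(-3, 2) = 9)
S = Rational(34372, 3651) (S = Mul(-34372, Rational(-1, 3651)) = Rational(34372, 3651) ≈ 9.4144)
B = 252 (B = Mul(7, Mul(Add(0, 6), 6)) = Mul(7, Mul(6, 6)) = Mul(7, 36) = 252)
Add(S, Pow(Add(B, A), 2)) = Add(Rational(34372, 3651), Pow(Add(252, 9), 2)) = Add(Rational(34372, 3651), Pow(261, 2)) = Add(Rational(34372, 3651), 68121) = Rational(248744143, 3651)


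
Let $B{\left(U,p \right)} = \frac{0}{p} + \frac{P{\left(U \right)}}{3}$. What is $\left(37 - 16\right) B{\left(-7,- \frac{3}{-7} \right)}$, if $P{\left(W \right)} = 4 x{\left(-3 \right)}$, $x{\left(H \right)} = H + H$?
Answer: $-168$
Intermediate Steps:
$x{\left(H \right)} = 2 H$
$P{\left(W \right)} = -24$ ($P{\left(W \right)} = 4 \cdot 2 \left(-3\right) = 4 \left(-6\right) = -24$)
$B{\left(U,p \right)} = -8$ ($B{\left(U,p \right)} = \frac{0}{p} - \frac{24}{3} = 0 - 8 = -8$)
$\left(37 - 16\right) B{\left(-7,- \frac{3}{-7} \right)} = \left(37 - 16\right) \left(-8\right) = 21 \left(-8\right) = -168$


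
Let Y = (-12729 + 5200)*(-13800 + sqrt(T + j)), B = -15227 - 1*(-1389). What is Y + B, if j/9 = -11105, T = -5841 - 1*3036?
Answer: 103886362 - 7529*I*sqrt(108822) ≈ 1.0389e+8 - 2.4837e+6*I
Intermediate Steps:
T = -8877 (T = -5841 - 3036 = -8877)
j = -99945 (j = 9*(-11105) = -99945)
B = -13838 (B = -15227 + 1389 = -13838)
Y = 103900200 - 7529*I*sqrt(108822) (Y = (-12729 + 5200)*(-13800 + sqrt(-8877 - 99945)) = -7529*(-13800 + sqrt(-108822)) = -7529*(-13800 + I*sqrt(108822)) = 103900200 - 7529*I*sqrt(108822) ≈ 1.039e+8 - 2.4837e+6*I)
Y + B = (103900200 - 7529*I*sqrt(108822)) - 13838 = 103886362 - 7529*I*sqrt(108822)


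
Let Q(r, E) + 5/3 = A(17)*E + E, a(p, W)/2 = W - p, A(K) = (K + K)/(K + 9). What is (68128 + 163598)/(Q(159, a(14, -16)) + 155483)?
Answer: 4518657/3029186 ≈ 1.4917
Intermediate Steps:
A(K) = 2*K/(9 + K) (A(K) = (2*K)/(9 + K) = 2*K/(9 + K))
a(p, W) = -2*p + 2*W (a(p, W) = 2*(W - p) = -2*p + 2*W)
Q(r, E) = -5/3 + 30*E/13 (Q(r, E) = -5/3 + ((2*17/(9 + 17))*E + E) = -5/3 + ((2*17/26)*E + E) = -5/3 + ((2*17*(1/26))*E + E) = -5/3 + (17*E/13 + E) = -5/3 + 30*E/13)
(68128 + 163598)/(Q(159, a(14, -16)) + 155483) = (68128 + 163598)/((-5/3 + 30*(-2*14 + 2*(-16))/13) + 155483) = 231726/((-5/3 + 30*(-28 - 32)/13) + 155483) = 231726/((-5/3 + (30/13)*(-60)) + 155483) = 231726/((-5/3 - 1800/13) + 155483) = 231726/(-5465/39 + 155483) = 231726/(6058372/39) = 231726*(39/6058372) = 4518657/3029186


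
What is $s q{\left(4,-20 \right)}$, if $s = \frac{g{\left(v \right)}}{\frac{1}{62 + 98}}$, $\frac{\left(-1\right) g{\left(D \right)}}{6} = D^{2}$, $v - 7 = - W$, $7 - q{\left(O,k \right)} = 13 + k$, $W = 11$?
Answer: $-215040$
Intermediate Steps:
$q{\left(O,k \right)} = -6 - k$ ($q{\left(O,k \right)} = 7 - \left(13 + k\right) = -6 - k$)
$v = -4$ ($v = 7 - 11 = -4$)
$g{\left(D \right)} = - 6 D^{2}$
$s = -15360$ ($s = \frac{\left(-6\right) \left(-4\right)^{2}}{\frac{1}{62 + 98}} = \frac{\left(-6\right) 16}{\frac{1}{160}} = - 96 \frac{1}{\frac{1}{160}} = \left(-96\right) 160 = -15360$)
$s q{\left(4,-20 \right)} = - 15360 \left(-6 - -20\right) = - 15360 \left(-6 + 20\right) = \left(-15360\right) 14 = -215040$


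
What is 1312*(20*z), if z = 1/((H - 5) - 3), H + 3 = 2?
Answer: -26240/9 ≈ -2915.6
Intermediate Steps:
H = -1 (H = -3 + 2 = -1)
z = -1/9 (z = 1/((-1 - 5) - 3) = 1/(-6 - 3) = 1/(-9) = -1/9 ≈ -0.11111)
1312*(20*z) = 1312*(20*(-1/9)) = 1312*(-20/9) = -26240/9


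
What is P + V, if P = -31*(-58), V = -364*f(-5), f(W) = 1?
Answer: 1434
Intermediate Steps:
V = -364 (V = -364*1 = -364)
P = 1798
P + V = 1798 - 364 = 1434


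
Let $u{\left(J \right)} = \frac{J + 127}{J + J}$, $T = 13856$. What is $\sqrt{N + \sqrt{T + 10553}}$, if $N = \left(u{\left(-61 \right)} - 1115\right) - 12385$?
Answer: $\frac{\sqrt{-50235513 + 3721 \sqrt{24409}}}{61} \approx 115.52 i$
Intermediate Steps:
$u{\left(J \right)} = \frac{127 + J}{2 J}$
$N = - \frac{823533}{61}$ ($N = \left(\frac{127 - 61}{2 \left(-61\right)} - 1115\right) - 12385 = \left(\frac{1}{2} \left(- \frac{1}{61}\right) 66 - 1115\right) - 12385 = \left(- \frac{33}{61} - 1115\right) - 12385 = - \frac{68048}{61} - 12385 = - \frac{823533}{61} \approx -13501.0$)
$\sqrt{N + \sqrt{T + 10553}} = \sqrt{- \frac{823533}{61} + \sqrt{13856 + 10553}} = \sqrt{- \frac{823533}{61} + \sqrt{24409}}$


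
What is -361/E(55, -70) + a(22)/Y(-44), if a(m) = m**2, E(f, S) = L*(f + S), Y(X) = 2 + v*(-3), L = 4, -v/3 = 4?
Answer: 21379/1140 ≈ 18.754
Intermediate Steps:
v = -12 (v = -3*4 = -12)
Y(X) = 38 (Y(X) = 2 - 12*(-3) = 2 + 36 = 38)
E(f, S) = 4*S + 4*f (E(f, S) = 4*(f + S) = 4*(S + f) = 4*S + 4*f)
-361/E(55, -70) + a(22)/Y(-44) = -361/(4*(-70) + 4*55) + 22**2/38 = -361/(-280 + 220) + 484*(1/38) = -361/(-60) + 242/19 = -361*(-1/60) + 242/19 = 361/60 + 242/19 = 21379/1140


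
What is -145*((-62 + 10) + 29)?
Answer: 3335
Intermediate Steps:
-145*((-62 + 10) + 29) = -145*(-52 + 29) = -145*(-23) = 3335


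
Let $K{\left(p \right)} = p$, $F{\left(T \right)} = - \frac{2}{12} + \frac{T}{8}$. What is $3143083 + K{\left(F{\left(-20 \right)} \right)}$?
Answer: $\frac{9429241}{3} \approx 3.1431 \cdot 10^{6}$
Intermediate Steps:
$F{\left(T \right)} = - \frac{1}{6} + \frac{T}{8}$ ($F{\left(T \right)} = \left(-2\right) \frac{1}{12} + T \frac{1}{8} = - \frac{1}{6} + \frac{T}{8}$)
$3143083 + K{\left(F{\left(-20 \right)} \right)} = 3143083 + \left(- \frac{1}{6} + \frac{1}{8} \left(-20\right)\right) = 3143083 - \frac{8}{3} = \frac{9429241}{3}$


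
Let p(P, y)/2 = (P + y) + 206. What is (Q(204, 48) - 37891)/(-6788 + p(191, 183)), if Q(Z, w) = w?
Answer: 37843/5628 ≈ 6.7241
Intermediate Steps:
p(P, y) = 412 + 2*P + 2*y (p(P, y) = 2*((P + y) + 206) = 2*(206 + P + y) = 412 + 2*P + 2*y)
(Q(204, 48) - 37891)/(-6788 + p(191, 183)) = (48 - 37891)/(-6788 + (412 + 2*191 + 2*183)) = -37843/(-6788 + (412 + 382 + 366)) = -37843/(-6788 + 1160) = -37843/(-5628) = -37843*(-1/5628) = 37843/5628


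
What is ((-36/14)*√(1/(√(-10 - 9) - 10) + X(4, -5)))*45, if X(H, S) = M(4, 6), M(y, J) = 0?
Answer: -810*√(-1/(10 - I*√19))/7 ≈ -7.1501 + 34.297*I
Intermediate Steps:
X(H, S) = 0
((-36/14)*√(1/(√(-10 - 9) - 10) + X(4, -5)))*45 = ((-36/14)*√(1/(√(-10 - 9) - 10) + 0))*45 = ((-36*1/14)*√(1/(√(-19) - 10) + 0))*45 = -18*√(1/(I*√19 - 10) + 0)/7*45 = -18*√(1/(-10 + I*√19) + 0)/7*45 = -18/(7*√(-10 + I*√19))*45 = -810/(7*√(-10 + I*√19))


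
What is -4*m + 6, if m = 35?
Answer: -134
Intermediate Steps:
-4*m + 6 = -4*35 + 6 = -140 + 6 = -134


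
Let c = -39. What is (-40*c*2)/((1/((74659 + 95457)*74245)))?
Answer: 39406418750400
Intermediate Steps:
(-40*c*2)/((1/((74659 + 95457)*74245))) = (-40*(-39)*2)/((1/((74659 + 95457)*74245))) = (1560*2)/(((1/74245)/170116)) = 3120/(((1/170116)*(1/74245))) = 3120/(1/12630262420) = 3120*12630262420 = 39406418750400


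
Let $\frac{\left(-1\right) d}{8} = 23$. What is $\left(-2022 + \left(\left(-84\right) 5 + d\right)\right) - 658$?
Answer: $-3284$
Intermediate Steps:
$d = -184$ ($d = \left(-8\right) 23 = -184$)
$\left(-2022 + \left(\left(-84\right) 5 + d\right)\right) - 658 = \left(-2022 - 604\right) - 658 = -2626 - 658 = -3284$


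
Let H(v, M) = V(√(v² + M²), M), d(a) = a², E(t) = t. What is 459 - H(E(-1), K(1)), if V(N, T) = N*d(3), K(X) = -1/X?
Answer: 459 - 9*√2 ≈ 446.27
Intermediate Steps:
V(N, T) = 9*N (V(N, T) = N*3² = N*9 = 9*N)
H(v, M) = 9*√(M² + v²) (H(v, M) = 9*√(v² + M²) = 9*√(M² + v²))
459 - H(E(-1), K(1)) = 459 - 9*√((-1/1)² + (-1)²) = 459 - 9*√((-1*1)² + 1) = 459 - 9*√((-1)² + 1) = 459 - 9*√(1 + 1) = 459 - 9*√2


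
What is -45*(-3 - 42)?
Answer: 2025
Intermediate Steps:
-45*(-3 - 42) = -45*(-45) = 2025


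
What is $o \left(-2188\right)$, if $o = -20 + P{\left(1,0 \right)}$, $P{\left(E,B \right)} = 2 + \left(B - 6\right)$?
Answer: $52512$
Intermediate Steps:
$P{\left(E,B \right)} = -4 + B$ ($P{\left(E,B \right)} = 2 + \left(B - 6\right) = 2 + \left(-6 + B\right) = -4 + B$)
$o = -24$ ($o = -20 + \left(-4 + 0\right) = -20 - 4 = -24$)
$o \left(-2188\right) = \left(-24\right) \left(-2188\right) = 52512$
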